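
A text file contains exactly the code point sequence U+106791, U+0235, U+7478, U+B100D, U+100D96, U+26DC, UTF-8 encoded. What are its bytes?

F4 86 9E 91 C8 B5 E7 91 B8 F2 B1 80 8D F4 80 B6 96 E2 9B 9C

U+106791: 4-byte form → F4 86 9E 91.
U+0235: 2-byte form → C8 B5.
U+7478: 3-byte form → E7 91 B8.
U+B100D: 4-byte form → F2 B1 80 8D.
U+100D96: 4-byte form → F4 80 B6 96.
U+26DC: 3-byte form → E2 9B 9C.
Concatenated (20 bytes): F4 86 9E 91 C8 B5 E7 91 B8 F2 B1 80 8D F4 80 B6 96 E2 9B 9C.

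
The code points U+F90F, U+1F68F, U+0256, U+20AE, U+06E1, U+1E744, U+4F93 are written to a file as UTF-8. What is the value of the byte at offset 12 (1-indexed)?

0xAE

1-indexed offset 12 is 0-indexed offset 11.
U+F90F → 3-byte form EF A4 8F at offsets 0–2.
U+1F68F → 4-byte form F0 9F 9A 8F at offsets 3–6.
U+0256 → 2-byte form C9 96 at offsets 7–8.
U+20AE → 3-byte form E2 82 AE at offsets 9–11.
Offset 11 falls in char 4's range; it's byte 3 of E2 82 AE = 0xAE.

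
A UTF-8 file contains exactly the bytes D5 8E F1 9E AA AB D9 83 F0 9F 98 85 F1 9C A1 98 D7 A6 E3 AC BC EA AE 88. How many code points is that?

8

Byte at offset 0: 0xD5 = 11010101 → 2-byte char (#1). Advance 2.
Byte at offset 2: 0xF1 = 11110001 → 4-byte char (#2). Advance 4.
Byte at offset 6: 0xD9 = 11011001 → 2-byte char (#3). Advance 2.
Byte at offset 8: 0xF0 = 11110000 → 4-byte char (#4). Advance 4.
Byte at offset 12: 0xF1 = 11110001 → 4-byte char (#5). Advance 4.
Byte at offset 16: 0xD7 = 11010111 → 2-byte char (#6). Advance 2.
Byte at offset 18: 0xE3 = 11100011 → 3-byte char (#7). Advance 3.
Byte at offset 21: 0xEA = 11101010 → 3-byte char (#8). Advance 3.
Reached end at offset 24 after 8 code points.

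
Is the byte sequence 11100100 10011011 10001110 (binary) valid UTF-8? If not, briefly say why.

valid

Leading byte 0xE4 = 11100100 → 3-byte form.
Continuation bytes 0x9B=10011011, 0x8E=10001110 all match 10xxxxxx.
Decoded value 0x46CE is ≥ 0x800 (shortest form) and not a surrogate.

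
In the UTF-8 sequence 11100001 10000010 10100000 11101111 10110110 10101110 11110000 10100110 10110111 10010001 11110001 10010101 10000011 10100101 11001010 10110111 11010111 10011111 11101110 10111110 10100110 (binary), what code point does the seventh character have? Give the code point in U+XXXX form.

Offset 0: leading byte 0xE1 = 11100001 → 3-byte char #1 = E1 82 A0.
Offset 3: leading byte 0xEF = 11101111 → 3-byte char #2 = EF B6 AE.
Offset 6: leading byte 0xF0 = 11110000 → 4-byte char #3 = F0 A6 B7 91.
Offset 10: leading byte 0xF1 = 11110001 → 4-byte char #4 = F1 95 83 A5.
Offset 14: leading byte 0xCA = 11001010 → 2-byte char #5 = CA B7.
Offset 16: leading byte 0xD7 = 11010111 → 2-byte char #6 = D7 9F.
Offset 18: leading byte 0xEE = 11101110 → 3-byte char #7 = EE BE A6.
Leading byte 0xEE = 11101110 matches 1110xxxx → 3-byte sequence.
Byte 1: 0xEE = 11101110, payload 1110 (4 bits).
Byte 2: 0xBE = 10111110 (10xxxxxx ✓), payload 111110.
Byte 3: 0xA6 = 10100110 (10xxxxxx ✓), payload 100110.
Concatenate: 1110111110100110 = 0xEFA6 (16 bits → U+EFA6).

U+EFA6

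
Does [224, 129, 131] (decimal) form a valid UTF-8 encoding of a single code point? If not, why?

invalid (overlong encoding)

Leading byte 0xE0 = 11100000 → 3-byte form.
Continuation bytes all match 10xxxxxx. Payload decodes to 0x43.
But 0x43 < 0x800, the minimum for a 3-byte sequence — this is an overlong encoding.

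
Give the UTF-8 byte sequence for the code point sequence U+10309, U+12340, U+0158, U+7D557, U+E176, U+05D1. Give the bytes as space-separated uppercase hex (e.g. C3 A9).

F0 90 8C 89 F0 92 8D 80 C5 98 F1 BD 95 97 EE 85 B6 D7 91

U+10309: 4-byte form → F0 90 8C 89.
U+12340: 4-byte form → F0 92 8D 80.
U+0158: 2-byte form → C5 98.
U+7D557: 4-byte form → F1 BD 95 97.
U+E176: 3-byte form → EE 85 B6.
U+05D1: 2-byte form → D7 91.
Concatenated (19 bytes): F0 90 8C 89 F0 92 8D 80 C5 98 F1 BD 95 97 EE 85 B6 D7 91.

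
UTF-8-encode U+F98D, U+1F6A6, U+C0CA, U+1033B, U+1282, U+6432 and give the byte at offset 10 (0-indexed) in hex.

U+F98D → 3-byte form EF A6 8D at offsets 0–2.
U+1F6A6 → 4-byte form F0 9F 9A A6 at offsets 3–6.
U+C0CA → 3-byte form EC 83 8A at offsets 7–9.
U+1033B → 4-byte form F0 90 8C BB at offsets 10–13.
Offset 10 falls in char 4's range; it's byte 1 of F0 90 8C BB = 0xF0.

0xF0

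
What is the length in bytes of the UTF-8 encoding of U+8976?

U+8976 = 0x8976. UTF-8 uses 1 byte below 0x80, 2 below 0x800, 3 below 0x10000, 4 up to 0x10FFFF. 0x8976 is in U+0800–U+FFFF → 3 bytes.

3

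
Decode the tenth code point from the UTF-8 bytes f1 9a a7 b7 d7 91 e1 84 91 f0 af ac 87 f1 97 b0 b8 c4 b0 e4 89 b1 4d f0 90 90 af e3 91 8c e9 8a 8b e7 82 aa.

U+344C

Offset 0: leading byte 0xF1 = 11110001 → 4-byte char #1 = F1 9A A7 B7.
Offset 4: leading byte 0xD7 = 11010111 → 2-byte char #2 = D7 91.
Offset 6: leading byte 0xE1 = 11100001 → 3-byte char #3 = E1 84 91.
Offset 9: leading byte 0xF0 = 11110000 → 4-byte char #4 = F0 AF AC 87.
Offset 13: leading byte 0xF1 = 11110001 → 4-byte char #5 = F1 97 B0 B8.
Offset 17: leading byte 0xC4 = 11000100 → 2-byte char #6 = C4 B0.
Offset 19: leading byte 0xE4 = 11100100 → 3-byte char #7 = E4 89 B1.
Offset 22: leading byte 0x4D = 01001101 → 1-byte char #8 = 4D.
Offset 23: leading byte 0xF0 = 11110000 → 4-byte char #9 = F0 90 90 AF.
Offset 27: leading byte 0xE3 = 11100011 → 3-byte char #10 = E3 91 8C.
Leading byte 0xE3 = 11100011 matches 1110xxxx → 3-byte sequence.
Byte 1: 0xE3 = 11100011, payload 0011 (4 bits).
Byte 2: 0x91 = 10010001 (10xxxxxx ✓), payload 010001.
Byte 3: 0x8C = 10001100 (10xxxxxx ✓), payload 001100.
Concatenate: 0011010001001100 = 0x344C (16 bits → U+344C).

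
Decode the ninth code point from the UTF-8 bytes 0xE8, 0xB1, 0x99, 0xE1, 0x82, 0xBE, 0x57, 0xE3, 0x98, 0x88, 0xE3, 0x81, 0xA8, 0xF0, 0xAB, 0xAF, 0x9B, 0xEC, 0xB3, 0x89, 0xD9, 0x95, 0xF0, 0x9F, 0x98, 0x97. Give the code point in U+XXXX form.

Offset 0: leading byte 0xE8 = 11101000 → 3-byte char #1 = E8 B1 99.
Offset 3: leading byte 0xE1 = 11100001 → 3-byte char #2 = E1 82 BE.
Offset 6: leading byte 0x57 = 01010111 → 1-byte char #3 = 57.
Offset 7: leading byte 0xE3 = 11100011 → 3-byte char #4 = E3 98 88.
Offset 10: leading byte 0xE3 = 11100011 → 3-byte char #5 = E3 81 A8.
Offset 13: leading byte 0xF0 = 11110000 → 4-byte char #6 = F0 AB AF 9B.
Offset 17: leading byte 0xEC = 11101100 → 3-byte char #7 = EC B3 89.
Offset 20: leading byte 0xD9 = 11011001 → 2-byte char #8 = D9 95.
Offset 22: leading byte 0xF0 = 11110000 → 4-byte char #9 = F0 9F 98 97.
Leading byte 0xF0 = 11110000 matches 11110xxx → 4-byte sequence.
Byte 1: 0xF0 = 11110000, payload 000 (3 bits).
Byte 2: 0x9F = 10011111 (10xxxxxx ✓), payload 011111.
Byte 3: 0x98 = 10011000 (10xxxxxx ✓), payload 011000.
Byte 4: 0x97 = 10010111 (10xxxxxx ✓), payload 010111.
Concatenate: 000011111011000010111 = 0x1F617 (21 bits → U+1F617).

U+1F617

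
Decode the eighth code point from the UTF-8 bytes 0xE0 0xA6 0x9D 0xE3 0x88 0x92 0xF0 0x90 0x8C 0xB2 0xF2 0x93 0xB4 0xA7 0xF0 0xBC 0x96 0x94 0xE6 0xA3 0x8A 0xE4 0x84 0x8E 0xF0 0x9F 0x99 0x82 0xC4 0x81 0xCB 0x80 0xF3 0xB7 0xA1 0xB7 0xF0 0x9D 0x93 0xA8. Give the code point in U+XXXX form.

U+1F642

Offset 0: leading byte 0xE0 = 11100000 → 3-byte char #1 = E0 A6 9D.
Offset 3: leading byte 0xE3 = 11100011 → 3-byte char #2 = E3 88 92.
Offset 6: leading byte 0xF0 = 11110000 → 4-byte char #3 = F0 90 8C B2.
Offset 10: leading byte 0xF2 = 11110010 → 4-byte char #4 = F2 93 B4 A7.
Offset 14: leading byte 0xF0 = 11110000 → 4-byte char #5 = F0 BC 96 94.
Offset 18: leading byte 0xE6 = 11100110 → 3-byte char #6 = E6 A3 8A.
Offset 21: leading byte 0xE4 = 11100100 → 3-byte char #7 = E4 84 8E.
Offset 24: leading byte 0xF0 = 11110000 → 4-byte char #8 = F0 9F 99 82.
Leading byte 0xF0 = 11110000 matches 11110xxx → 4-byte sequence.
Byte 1: 0xF0 = 11110000, payload 000 (3 bits).
Byte 2: 0x9F = 10011111 (10xxxxxx ✓), payload 011111.
Byte 3: 0x99 = 10011001 (10xxxxxx ✓), payload 011001.
Byte 4: 0x82 = 10000010 (10xxxxxx ✓), payload 000010.
Concatenate: 000011111011001000010 = 0x1F642 (21 bits → U+1F642).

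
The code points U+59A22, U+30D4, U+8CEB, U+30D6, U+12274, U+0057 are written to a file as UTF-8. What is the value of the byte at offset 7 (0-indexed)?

0xE8

U+59A22 → 4-byte form F1 99 A8 A2 at offsets 0–3.
U+30D4 → 3-byte form E3 83 94 at offsets 4–6.
U+8CEB → 3-byte form E8 B3 AB at offsets 7–9.
Offset 7 falls in char 3's range; it's byte 1 of E8 B3 AB = 0xE8.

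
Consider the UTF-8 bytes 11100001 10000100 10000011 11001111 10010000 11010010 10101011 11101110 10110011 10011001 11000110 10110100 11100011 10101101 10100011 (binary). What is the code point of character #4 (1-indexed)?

Offset 0: leading byte 0xE1 = 11100001 → 3-byte char #1 = E1 84 83.
Offset 3: leading byte 0xCF = 11001111 → 2-byte char #2 = CF 90.
Offset 5: leading byte 0xD2 = 11010010 → 2-byte char #3 = D2 AB.
Offset 7: leading byte 0xEE = 11101110 → 3-byte char #4 = EE B3 99.
Leading byte 0xEE = 11101110 matches 1110xxxx → 3-byte sequence.
Byte 1: 0xEE = 11101110, payload 1110 (4 bits).
Byte 2: 0xB3 = 10110011 (10xxxxxx ✓), payload 110011.
Byte 3: 0x99 = 10011001 (10xxxxxx ✓), payload 011001.
Concatenate: 1110110011011001 = 0xECD9 (16 bits → U+ECD9).

U+ECD9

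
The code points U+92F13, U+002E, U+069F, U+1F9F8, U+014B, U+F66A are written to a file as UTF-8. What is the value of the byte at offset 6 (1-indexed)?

0xDA

1-indexed offset 6 is 0-indexed offset 5.
U+92F13 → 4-byte form F2 92 BC 93 at offsets 0–3.
U+002E → 1-byte form 2E at offsets 4–4.
U+069F → 2-byte form DA 9F at offsets 5–6.
Offset 5 falls in char 3's range; it's byte 1 of DA 9F = 0xDA.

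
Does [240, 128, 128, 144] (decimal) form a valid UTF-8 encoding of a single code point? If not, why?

invalid (overlong encoding)

Leading byte 0xF0 = 11110000 → 4-byte form.
Continuation bytes all match 10xxxxxx. Payload decodes to 0x10.
But 0x10 < 0x10000, the minimum for a 4-byte sequence — this is an overlong encoding.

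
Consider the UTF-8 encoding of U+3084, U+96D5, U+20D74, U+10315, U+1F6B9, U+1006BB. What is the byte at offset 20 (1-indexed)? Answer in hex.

1-indexed offset 20 is 0-indexed offset 19.
U+3084 → 3-byte form E3 82 84 at offsets 0–2.
U+96D5 → 3-byte form E9 9B 95 at offsets 3–5.
U+20D74 → 4-byte form F0 A0 B5 B4 at offsets 6–9.
U+10315 → 4-byte form F0 90 8C 95 at offsets 10–13.
U+1F6B9 → 4-byte form F0 9F 9A B9 at offsets 14–17.
U+1006BB → 4-byte form F4 80 9A BB at offsets 18–21.
Offset 19 falls in char 6's range; it's byte 2 of F4 80 9A BB = 0x80.

0x80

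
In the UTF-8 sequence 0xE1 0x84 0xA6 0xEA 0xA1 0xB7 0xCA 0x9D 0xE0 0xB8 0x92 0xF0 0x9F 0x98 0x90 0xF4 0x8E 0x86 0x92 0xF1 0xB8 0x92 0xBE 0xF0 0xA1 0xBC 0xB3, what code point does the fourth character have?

U+0E12

Offset 0: leading byte 0xE1 = 11100001 → 3-byte char #1 = E1 84 A6.
Offset 3: leading byte 0xEA = 11101010 → 3-byte char #2 = EA A1 B7.
Offset 6: leading byte 0xCA = 11001010 → 2-byte char #3 = CA 9D.
Offset 8: leading byte 0xE0 = 11100000 → 3-byte char #4 = E0 B8 92.
Leading byte 0xE0 = 11100000 matches 1110xxxx → 3-byte sequence.
Byte 1: 0xE0 = 11100000, payload 0000 (4 bits).
Byte 2: 0xB8 = 10111000 (10xxxxxx ✓), payload 111000.
Byte 3: 0x92 = 10010010 (10xxxxxx ✓), payload 010010.
Concatenate: 0000111000010010 = 0xE12 (16 bits → U+0E12).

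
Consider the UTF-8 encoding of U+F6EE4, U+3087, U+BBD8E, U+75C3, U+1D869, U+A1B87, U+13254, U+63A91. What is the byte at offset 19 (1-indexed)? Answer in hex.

0xF2

1-indexed offset 19 is 0-indexed offset 18.
U+F6EE4 → 4-byte form F3 B6 BB A4 at offsets 0–3.
U+3087 → 3-byte form E3 82 87 at offsets 4–6.
U+BBD8E → 4-byte form F2 BB B6 8E at offsets 7–10.
U+75C3 → 3-byte form E7 97 83 at offsets 11–13.
U+1D869 → 4-byte form F0 9D A1 A9 at offsets 14–17.
U+A1B87 → 4-byte form F2 A1 AE 87 at offsets 18–21.
Offset 18 falls in char 6's range; it's byte 1 of F2 A1 AE 87 = 0xF2.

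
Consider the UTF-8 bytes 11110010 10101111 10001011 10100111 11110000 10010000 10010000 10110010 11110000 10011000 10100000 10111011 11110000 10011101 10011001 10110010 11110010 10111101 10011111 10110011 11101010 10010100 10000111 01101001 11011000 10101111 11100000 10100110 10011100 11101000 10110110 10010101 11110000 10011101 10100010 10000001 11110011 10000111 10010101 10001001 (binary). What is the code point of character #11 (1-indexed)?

Offset 0: leading byte 0xF2 = 11110010 → 4-byte char #1 = F2 AF 8B A7.
Offset 4: leading byte 0xF0 = 11110000 → 4-byte char #2 = F0 90 90 B2.
Offset 8: leading byte 0xF0 = 11110000 → 4-byte char #3 = F0 98 A0 BB.
Offset 12: leading byte 0xF0 = 11110000 → 4-byte char #4 = F0 9D 99 B2.
Offset 16: leading byte 0xF2 = 11110010 → 4-byte char #5 = F2 BD 9F B3.
Offset 20: leading byte 0xEA = 11101010 → 3-byte char #6 = EA 94 87.
Offset 23: leading byte 0x69 = 01101001 → 1-byte char #7 = 69.
Offset 24: leading byte 0xD8 = 11011000 → 2-byte char #8 = D8 AF.
Offset 26: leading byte 0xE0 = 11100000 → 3-byte char #9 = E0 A6 9C.
Offset 29: leading byte 0xE8 = 11101000 → 3-byte char #10 = E8 B6 95.
Offset 32: leading byte 0xF0 = 11110000 → 4-byte char #11 = F0 9D A2 81.
Leading byte 0xF0 = 11110000 matches 11110xxx → 4-byte sequence.
Byte 1: 0xF0 = 11110000, payload 000 (3 bits).
Byte 2: 0x9D = 10011101 (10xxxxxx ✓), payload 011101.
Byte 3: 0xA2 = 10100010 (10xxxxxx ✓), payload 100010.
Byte 4: 0x81 = 10000001 (10xxxxxx ✓), payload 000001.
Concatenate: 000011101100010000001 = 0x1D881 (21 bits → U+1D881).

U+1D881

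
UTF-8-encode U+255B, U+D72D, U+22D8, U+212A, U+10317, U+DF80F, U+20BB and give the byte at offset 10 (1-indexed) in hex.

1-indexed offset 10 is 0-indexed offset 9.
U+255B → 3-byte form E2 95 9B at offsets 0–2.
U+D72D → 3-byte form ED 9C AD at offsets 3–5.
U+22D8 → 3-byte form E2 8B 98 at offsets 6–8.
U+212A → 3-byte form E2 84 AA at offsets 9–11.
Offset 9 falls in char 4's range; it's byte 1 of E2 84 AA = 0xE2.

0xE2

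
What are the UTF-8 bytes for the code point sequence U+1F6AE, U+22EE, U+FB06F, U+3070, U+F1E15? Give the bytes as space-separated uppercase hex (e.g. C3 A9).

F0 9F 9A AE E2 8B AE F3 BB 81 AF E3 81 B0 F3 B1 B8 95

U+1F6AE: 4-byte form → F0 9F 9A AE.
U+22EE: 3-byte form → E2 8B AE.
U+FB06F: 4-byte form → F3 BB 81 AF.
U+3070: 3-byte form → E3 81 B0.
U+F1E15: 4-byte form → F3 B1 B8 95.
Concatenated (18 bytes): F0 9F 9A AE E2 8B AE F3 BB 81 AF E3 81 B0 F3 B1 B8 95.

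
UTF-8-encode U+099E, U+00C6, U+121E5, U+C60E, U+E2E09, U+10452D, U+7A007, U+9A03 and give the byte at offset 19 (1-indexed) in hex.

1-indexed offset 19 is 0-indexed offset 18.
U+099E → 3-byte form E0 A6 9E at offsets 0–2.
U+00C6 → 2-byte form C3 86 at offsets 3–4.
U+121E5 → 4-byte form F0 92 87 A5 at offsets 5–8.
U+C60E → 3-byte form EC 98 8E at offsets 9–11.
U+E2E09 → 4-byte form F3 A2 B8 89 at offsets 12–15.
U+10452D → 4-byte form F4 84 94 AD at offsets 16–19.
Offset 18 falls in char 6's range; it's byte 3 of F4 84 94 AD = 0x94.

0x94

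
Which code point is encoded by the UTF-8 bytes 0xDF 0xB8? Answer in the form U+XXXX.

U+07F8

Leading byte 0xDF = 11011111 matches 110xxxxx → 2-byte sequence.
Byte 1: 0xDF = 11011111, payload 11111 (5 bits).
Byte 2: 0xB8 = 10111000 (10xxxxxx ✓), payload 111000.
Concatenate: 11111111000 = 0x7F8 (11 bits → U+07F8).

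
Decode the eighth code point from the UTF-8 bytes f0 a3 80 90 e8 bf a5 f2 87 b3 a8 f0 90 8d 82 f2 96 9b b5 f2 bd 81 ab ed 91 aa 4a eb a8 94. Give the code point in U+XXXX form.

Offset 0: leading byte 0xF0 = 11110000 → 4-byte char #1 = F0 A3 80 90.
Offset 4: leading byte 0xE8 = 11101000 → 3-byte char #2 = E8 BF A5.
Offset 7: leading byte 0xF2 = 11110010 → 4-byte char #3 = F2 87 B3 A8.
Offset 11: leading byte 0xF0 = 11110000 → 4-byte char #4 = F0 90 8D 82.
Offset 15: leading byte 0xF2 = 11110010 → 4-byte char #5 = F2 96 9B B5.
Offset 19: leading byte 0xF2 = 11110010 → 4-byte char #6 = F2 BD 81 AB.
Offset 23: leading byte 0xED = 11101101 → 3-byte char #7 = ED 91 AA.
Offset 26: leading byte 0x4A = 01001010 → 1-byte char #8 = 4A.
Leading byte 0x4A = 01001010 matches 0xxxxxxx → 1-byte sequence.
Byte 1: 0x4A = 01001010, payload 1001010 (7 bits).
Concatenate: 1001010 = 0x4A (7 bits → U+004A).

U+004A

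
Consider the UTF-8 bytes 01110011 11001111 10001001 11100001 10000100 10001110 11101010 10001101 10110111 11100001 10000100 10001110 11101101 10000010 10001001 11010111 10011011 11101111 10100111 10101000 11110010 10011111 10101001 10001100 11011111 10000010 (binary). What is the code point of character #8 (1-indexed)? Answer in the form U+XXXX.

Offset 0: leading byte 0x73 = 01110011 → 1-byte char #1 = 73.
Offset 1: leading byte 0xCF = 11001111 → 2-byte char #2 = CF 89.
Offset 3: leading byte 0xE1 = 11100001 → 3-byte char #3 = E1 84 8E.
Offset 6: leading byte 0xEA = 11101010 → 3-byte char #4 = EA 8D B7.
Offset 9: leading byte 0xE1 = 11100001 → 3-byte char #5 = E1 84 8E.
Offset 12: leading byte 0xED = 11101101 → 3-byte char #6 = ED 82 89.
Offset 15: leading byte 0xD7 = 11010111 → 2-byte char #7 = D7 9B.
Offset 17: leading byte 0xEF = 11101111 → 3-byte char #8 = EF A7 A8.
Leading byte 0xEF = 11101111 matches 1110xxxx → 3-byte sequence.
Byte 1: 0xEF = 11101111, payload 1111 (4 bits).
Byte 2: 0xA7 = 10100111 (10xxxxxx ✓), payload 100111.
Byte 3: 0xA8 = 10101000 (10xxxxxx ✓), payload 101000.
Concatenate: 1111100111101000 = 0xF9E8 (16 bits → U+F9E8).

U+F9E8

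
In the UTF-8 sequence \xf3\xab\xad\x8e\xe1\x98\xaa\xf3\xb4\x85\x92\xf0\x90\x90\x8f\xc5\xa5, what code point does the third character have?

U+F4152

Offset 0: leading byte 0xF3 = 11110011 → 4-byte char #1 = F3 AB AD 8E.
Offset 4: leading byte 0xE1 = 11100001 → 3-byte char #2 = E1 98 AA.
Offset 7: leading byte 0xF3 = 11110011 → 4-byte char #3 = F3 B4 85 92.
Leading byte 0xF3 = 11110011 matches 11110xxx → 4-byte sequence.
Byte 1: 0xF3 = 11110011, payload 011 (3 bits).
Byte 2: 0xB4 = 10110100 (10xxxxxx ✓), payload 110100.
Byte 3: 0x85 = 10000101 (10xxxxxx ✓), payload 000101.
Byte 4: 0x92 = 10010010 (10xxxxxx ✓), payload 010010.
Concatenate: 011110100000101010010 = 0xF4152 (21 bits → U+F4152).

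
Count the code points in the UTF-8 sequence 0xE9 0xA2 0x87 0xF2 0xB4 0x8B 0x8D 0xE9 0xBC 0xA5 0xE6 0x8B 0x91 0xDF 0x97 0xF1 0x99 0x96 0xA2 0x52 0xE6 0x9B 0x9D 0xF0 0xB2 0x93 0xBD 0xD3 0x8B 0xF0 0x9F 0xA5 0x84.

11

Byte at offset 0: 0xE9 = 11101001 → 3-byte char (#1). Advance 3.
Byte at offset 3: 0xF2 = 11110010 → 4-byte char (#2). Advance 4.
Byte at offset 7: 0xE9 = 11101001 → 3-byte char (#3). Advance 3.
Byte at offset 10: 0xE6 = 11100110 → 3-byte char (#4). Advance 3.
Byte at offset 13: 0xDF = 11011111 → 2-byte char (#5). Advance 2.
Byte at offset 15: 0xF1 = 11110001 → 4-byte char (#6). Advance 4.
Byte at offset 19: 0x52 = 01010010 → 1-byte char (#7). Advance 1.
Byte at offset 20: 0xE6 = 11100110 → 3-byte char (#8). Advance 3.
Byte at offset 23: 0xF0 = 11110000 → 4-byte char (#9). Advance 4.
Byte at offset 27: 0xD3 = 11010011 → 2-byte char (#10). Advance 2.
Byte at offset 29: 0xF0 = 11110000 → 4-byte char (#11). Advance 4.
Reached end at offset 33 after 11 code points.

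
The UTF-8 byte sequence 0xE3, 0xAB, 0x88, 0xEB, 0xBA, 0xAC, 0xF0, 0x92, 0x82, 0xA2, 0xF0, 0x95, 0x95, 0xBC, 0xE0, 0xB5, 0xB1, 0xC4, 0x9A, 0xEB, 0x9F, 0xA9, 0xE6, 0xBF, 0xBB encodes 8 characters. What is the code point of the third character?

U+120A2

Offset 0: leading byte 0xE3 = 11100011 → 3-byte char #1 = E3 AB 88.
Offset 3: leading byte 0xEB = 11101011 → 3-byte char #2 = EB BA AC.
Offset 6: leading byte 0xF0 = 11110000 → 4-byte char #3 = F0 92 82 A2.
Leading byte 0xF0 = 11110000 matches 11110xxx → 4-byte sequence.
Byte 1: 0xF0 = 11110000, payload 000 (3 bits).
Byte 2: 0x92 = 10010010 (10xxxxxx ✓), payload 010010.
Byte 3: 0x82 = 10000010 (10xxxxxx ✓), payload 000010.
Byte 4: 0xA2 = 10100010 (10xxxxxx ✓), payload 100010.
Concatenate: 000010010000010100010 = 0x120A2 (21 bits → U+120A2).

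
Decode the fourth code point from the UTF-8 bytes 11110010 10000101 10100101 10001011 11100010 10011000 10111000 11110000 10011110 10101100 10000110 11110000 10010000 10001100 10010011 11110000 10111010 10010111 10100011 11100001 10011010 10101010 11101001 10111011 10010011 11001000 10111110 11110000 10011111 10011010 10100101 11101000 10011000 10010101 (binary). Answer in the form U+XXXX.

U+10313

Offset 0: leading byte 0xF2 = 11110010 → 4-byte char #1 = F2 85 A5 8B.
Offset 4: leading byte 0xE2 = 11100010 → 3-byte char #2 = E2 98 B8.
Offset 7: leading byte 0xF0 = 11110000 → 4-byte char #3 = F0 9E AC 86.
Offset 11: leading byte 0xF0 = 11110000 → 4-byte char #4 = F0 90 8C 93.
Leading byte 0xF0 = 11110000 matches 11110xxx → 4-byte sequence.
Byte 1: 0xF0 = 11110000, payload 000 (3 bits).
Byte 2: 0x90 = 10010000 (10xxxxxx ✓), payload 010000.
Byte 3: 0x8C = 10001100 (10xxxxxx ✓), payload 001100.
Byte 4: 0x93 = 10010011 (10xxxxxx ✓), payload 010011.
Concatenate: 000010000001100010011 = 0x10313 (21 bits → U+10313).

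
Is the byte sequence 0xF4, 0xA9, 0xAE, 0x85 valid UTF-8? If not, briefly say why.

Leading byte 0xF4 = 11110100 → 4-byte form.
Payload = 0x129B85, which exceeds U+10FFFF, the maximum Unicode code point. (Leading bytes F5–FF, or F4 followed by ≥ 0x90, are invalid.)

invalid (encodes a value above U+10FFFF)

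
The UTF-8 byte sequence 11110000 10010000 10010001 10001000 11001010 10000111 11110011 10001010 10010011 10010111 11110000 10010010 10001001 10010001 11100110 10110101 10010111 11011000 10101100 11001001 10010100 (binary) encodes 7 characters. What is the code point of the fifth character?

U+6D57

Offset 0: leading byte 0xF0 = 11110000 → 4-byte char #1 = F0 90 91 88.
Offset 4: leading byte 0xCA = 11001010 → 2-byte char #2 = CA 87.
Offset 6: leading byte 0xF3 = 11110011 → 4-byte char #3 = F3 8A 93 97.
Offset 10: leading byte 0xF0 = 11110000 → 4-byte char #4 = F0 92 89 91.
Offset 14: leading byte 0xE6 = 11100110 → 3-byte char #5 = E6 B5 97.
Leading byte 0xE6 = 11100110 matches 1110xxxx → 3-byte sequence.
Byte 1: 0xE6 = 11100110, payload 0110 (4 bits).
Byte 2: 0xB5 = 10110101 (10xxxxxx ✓), payload 110101.
Byte 3: 0x97 = 10010111 (10xxxxxx ✓), payload 010111.
Concatenate: 0110110101010111 = 0x6D57 (16 bits → U+6D57).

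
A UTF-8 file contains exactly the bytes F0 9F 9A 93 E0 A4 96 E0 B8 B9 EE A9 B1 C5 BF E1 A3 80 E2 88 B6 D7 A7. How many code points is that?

Byte at offset 0: 0xF0 = 11110000 → 4-byte char (#1). Advance 4.
Byte at offset 4: 0xE0 = 11100000 → 3-byte char (#2). Advance 3.
Byte at offset 7: 0xE0 = 11100000 → 3-byte char (#3). Advance 3.
Byte at offset 10: 0xEE = 11101110 → 3-byte char (#4). Advance 3.
Byte at offset 13: 0xC5 = 11000101 → 2-byte char (#5). Advance 2.
Byte at offset 15: 0xE1 = 11100001 → 3-byte char (#6). Advance 3.
Byte at offset 18: 0xE2 = 11100010 → 3-byte char (#7). Advance 3.
Byte at offset 21: 0xD7 = 11010111 → 2-byte char (#8). Advance 2.
Reached end at offset 23 after 8 code points.

8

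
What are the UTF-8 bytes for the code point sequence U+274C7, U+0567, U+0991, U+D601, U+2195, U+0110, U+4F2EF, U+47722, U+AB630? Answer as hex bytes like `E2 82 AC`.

F0 A7 93 87 D5 A7 E0 A6 91 ED 98 81 E2 86 95 C4 90 F1 8F 8B AF F1 87 9C A2 F2 AB 98 B0

U+274C7: 4-byte form → F0 A7 93 87.
U+0567: 2-byte form → D5 A7.
U+0991: 3-byte form → E0 A6 91.
U+D601: 3-byte form → ED 98 81.
U+2195: 3-byte form → E2 86 95.
U+0110: 2-byte form → C4 90.
U+4F2EF: 4-byte form → F1 8F 8B AF.
U+47722: 4-byte form → F1 87 9C A2.
U+AB630: 4-byte form → F2 AB 98 B0.
Concatenated (29 bytes): F0 A7 93 87 D5 A7 E0 A6 91 ED 98 81 E2 86 95 C4 90 F1 8F 8B AF F1 87 9C A2 F2 AB 98 B0.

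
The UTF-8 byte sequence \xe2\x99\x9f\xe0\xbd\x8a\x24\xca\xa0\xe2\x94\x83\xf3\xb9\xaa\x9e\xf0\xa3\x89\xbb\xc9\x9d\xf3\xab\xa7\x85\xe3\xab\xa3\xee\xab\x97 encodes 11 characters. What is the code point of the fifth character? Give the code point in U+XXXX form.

U+2503

Offset 0: leading byte 0xE2 = 11100010 → 3-byte char #1 = E2 99 9F.
Offset 3: leading byte 0xE0 = 11100000 → 3-byte char #2 = E0 BD 8A.
Offset 6: leading byte 0x24 = 00100100 → 1-byte char #3 = 24.
Offset 7: leading byte 0xCA = 11001010 → 2-byte char #4 = CA A0.
Offset 9: leading byte 0xE2 = 11100010 → 3-byte char #5 = E2 94 83.
Leading byte 0xE2 = 11100010 matches 1110xxxx → 3-byte sequence.
Byte 1: 0xE2 = 11100010, payload 0010 (4 bits).
Byte 2: 0x94 = 10010100 (10xxxxxx ✓), payload 010100.
Byte 3: 0x83 = 10000011 (10xxxxxx ✓), payload 000011.
Concatenate: 0010010100000011 = 0x2503 (16 bits → U+2503).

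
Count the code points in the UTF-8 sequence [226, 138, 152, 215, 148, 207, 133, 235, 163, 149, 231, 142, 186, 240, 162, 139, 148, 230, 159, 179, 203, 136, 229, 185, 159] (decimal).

Byte at offset 0: 0xE2 = 11100010 → 3-byte char (#1). Advance 3.
Byte at offset 3: 0xD7 = 11010111 → 2-byte char (#2). Advance 2.
Byte at offset 5: 0xCF = 11001111 → 2-byte char (#3). Advance 2.
Byte at offset 7: 0xEB = 11101011 → 3-byte char (#4). Advance 3.
Byte at offset 10: 0xE7 = 11100111 → 3-byte char (#5). Advance 3.
Byte at offset 13: 0xF0 = 11110000 → 4-byte char (#6). Advance 4.
Byte at offset 17: 0xE6 = 11100110 → 3-byte char (#7). Advance 3.
Byte at offset 20: 0xCB = 11001011 → 2-byte char (#8). Advance 2.
Byte at offset 22: 0xE5 = 11100101 → 3-byte char (#9). Advance 3.
Reached end at offset 25 after 9 code points.

9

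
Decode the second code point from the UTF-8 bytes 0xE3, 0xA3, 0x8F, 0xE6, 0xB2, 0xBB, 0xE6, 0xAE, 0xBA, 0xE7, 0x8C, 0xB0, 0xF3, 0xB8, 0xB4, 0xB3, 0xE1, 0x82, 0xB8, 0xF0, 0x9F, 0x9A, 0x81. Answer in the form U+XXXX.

U+6CBB

Offset 0: leading byte 0xE3 = 11100011 → 3-byte char #1 = E3 A3 8F.
Offset 3: leading byte 0xE6 = 11100110 → 3-byte char #2 = E6 B2 BB.
Leading byte 0xE6 = 11100110 matches 1110xxxx → 3-byte sequence.
Byte 1: 0xE6 = 11100110, payload 0110 (4 bits).
Byte 2: 0xB2 = 10110010 (10xxxxxx ✓), payload 110010.
Byte 3: 0xBB = 10111011 (10xxxxxx ✓), payload 111011.
Concatenate: 0110110010111011 = 0x6CBB (16 bits → U+6CBB).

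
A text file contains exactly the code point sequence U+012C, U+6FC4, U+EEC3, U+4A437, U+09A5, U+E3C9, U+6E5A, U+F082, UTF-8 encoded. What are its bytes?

C4 AC E6 BF 84 EE BB 83 F1 8A 90 B7 E0 A6 A5 EE 8F 89 E6 B9 9A EF 82 82

U+012C: 2-byte form → C4 AC.
U+6FC4: 3-byte form → E6 BF 84.
U+EEC3: 3-byte form → EE BB 83.
U+4A437: 4-byte form → F1 8A 90 B7.
U+09A5: 3-byte form → E0 A6 A5.
U+E3C9: 3-byte form → EE 8F 89.
U+6E5A: 3-byte form → E6 B9 9A.
U+F082: 3-byte form → EF 82 82.
Concatenated (24 bytes): C4 AC E6 BF 84 EE BB 83 F1 8A 90 B7 E0 A6 A5 EE 8F 89 E6 B9 9A EF 82 82.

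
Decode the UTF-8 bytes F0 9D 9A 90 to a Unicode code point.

U+1D690

Leading byte 0xF0 = 11110000 matches 11110xxx → 4-byte sequence.
Byte 1: 0xF0 = 11110000, payload 000 (3 bits).
Byte 2: 0x9D = 10011101 (10xxxxxx ✓), payload 011101.
Byte 3: 0x9A = 10011010 (10xxxxxx ✓), payload 011010.
Byte 4: 0x90 = 10010000 (10xxxxxx ✓), payload 010000.
Concatenate: 000011101011010010000 = 0x1D690 (21 bits → U+1D690).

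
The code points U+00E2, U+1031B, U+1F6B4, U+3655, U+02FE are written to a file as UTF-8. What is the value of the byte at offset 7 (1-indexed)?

1-indexed offset 7 is 0-indexed offset 6.
U+00E2 → 2-byte form C3 A2 at offsets 0–1.
U+1031B → 4-byte form F0 90 8C 9B at offsets 2–5.
U+1F6B4 → 4-byte form F0 9F 9A B4 at offsets 6–9.
Offset 6 falls in char 3's range; it's byte 1 of F0 9F 9A B4 = 0xF0.

0xF0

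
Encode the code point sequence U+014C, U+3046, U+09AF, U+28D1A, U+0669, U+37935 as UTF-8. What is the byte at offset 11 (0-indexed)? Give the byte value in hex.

U+014C → 2-byte form C5 8C at offsets 0–1.
U+3046 → 3-byte form E3 81 86 at offsets 2–4.
U+09AF → 3-byte form E0 A6 AF at offsets 5–7.
U+28D1A → 4-byte form F0 A8 B4 9A at offsets 8–11.
Offset 11 falls in char 4's range; it's byte 4 of F0 A8 B4 9A = 0x9A.

0x9A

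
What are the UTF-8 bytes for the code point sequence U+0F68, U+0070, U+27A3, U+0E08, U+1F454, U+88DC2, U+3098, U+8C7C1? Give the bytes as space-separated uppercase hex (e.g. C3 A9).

U+0F68: 3-byte form → E0 BD A8.
U+0070: 1-byte form → 70.
U+27A3: 3-byte form → E2 9E A3.
U+0E08: 3-byte form → E0 B8 88.
U+1F454: 4-byte form → F0 9F 91 94.
U+88DC2: 4-byte form → F2 88 B7 82.
U+3098: 3-byte form → E3 82 98.
U+8C7C1: 4-byte form → F2 8C 9F 81.
Concatenated (25 bytes): E0 BD A8 70 E2 9E A3 E0 B8 88 F0 9F 91 94 F2 88 B7 82 E3 82 98 F2 8C 9F 81.

E0 BD A8 70 E2 9E A3 E0 B8 88 F0 9F 91 94 F2 88 B7 82 E3 82 98 F2 8C 9F 81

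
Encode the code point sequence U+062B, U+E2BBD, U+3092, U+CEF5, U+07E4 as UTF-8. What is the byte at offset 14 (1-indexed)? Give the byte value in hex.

1-indexed offset 14 is 0-indexed offset 13.
U+062B → 2-byte form D8 AB at offsets 0–1.
U+E2BBD → 4-byte form F3 A2 AE BD at offsets 2–5.
U+3092 → 3-byte form E3 82 92 at offsets 6–8.
U+CEF5 → 3-byte form EC BB B5 at offsets 9–11.
U+07E4 → 2-byte form DF A4 at offsets 12–13.
Offset 13 falls in char 5's range; it's byte 2 of DF A4 = 0xA4.

0xA4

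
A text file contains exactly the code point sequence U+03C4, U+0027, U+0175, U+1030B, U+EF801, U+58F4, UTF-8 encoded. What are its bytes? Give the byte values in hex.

U+03C4: 2-byte form → CF 84.
U+0027: 1-byte form → 27.
U+0175: 2-byte form → C5 B5.
U+1030B: 4-byte form → F0 90 8C 8B.
U+EF801: 4-byte form → F3 AF A0 81.
U+58F4: 3-byte form → E5 A3 B4.
Concatenated (16 bytes): CF 84 27 C5 B5 F0 90 8C 8B F3 AF A0 81 E5 A3 B4.

CF 84 27 C5 B5 F0 90 8C 8B F3 AF A0 81 E5 A3 B4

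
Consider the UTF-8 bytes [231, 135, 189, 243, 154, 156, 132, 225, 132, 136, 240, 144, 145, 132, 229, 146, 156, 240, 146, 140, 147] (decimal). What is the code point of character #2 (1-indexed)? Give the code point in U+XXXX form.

Offset 0: leading byte 0xE7 = 11100111 → 3-byte char #1 = E7 87 BD.
Offset 3: leading byte 0xF3 = 11110011 → 4-byte char #2 = F3 9A 9C 84.
Leading byte 0xF3 = 11110011 matches 11110xxx → 4-byte sequence.
Byte 1: 0xF3 = 11110011, payload 011 (3 bits).
Byte 2: 0x9A = 10011010 (10xxxxxx ✓), payload 011010.
Byte 3: 0x9C = 10011100 (10xxxxxx ✓), payload 011100.
Byte 4: 0x84 = 10000100 (10xxxxxx ✓), payload 000100.
Concatenate: 011011010011100000100 = 0xDA704 (21 bits → U+DA704).

U+DA704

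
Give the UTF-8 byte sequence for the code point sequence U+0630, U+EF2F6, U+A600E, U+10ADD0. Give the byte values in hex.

D8 B0 F3 AF 8B B6 F2 A6 80 8E F4 8A B7 90

U+0630: 2-byte form → D8 B0.
U+EF2F6: 4-byte form → F3 AF 8B B6.
U+A600E: 4-byte form → F2 A6 80 8E.
U+10ADD0: 4-byte form → F4 8A B7 90.
Concatenated (14 bytes): D8 B0 F3 AF 8B B6 F2 A6 80 8E F4 8A B7 90.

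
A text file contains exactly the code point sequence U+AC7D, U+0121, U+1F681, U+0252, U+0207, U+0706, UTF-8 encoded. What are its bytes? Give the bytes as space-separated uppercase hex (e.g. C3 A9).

U+AC7D: 3-byte form → EA B1 BD.
U+0121: 2-byte form → C4 A1.
U+1F681: 4-byte form → F0 9F 9A 81.
U+0252: 2-byte form → C9 92.
U+0207: 2-byte form → C8 87.
U+0706: 2-byte form → DC 86.
Concatenated (15 bytes): EA B1 BD C4 A1 F0 9F 9A 81 C9 92 C8 87 DC 86.

EA B1 BD C4 A1 F0 9F 9A 81 C9 92 C8 87 DC 86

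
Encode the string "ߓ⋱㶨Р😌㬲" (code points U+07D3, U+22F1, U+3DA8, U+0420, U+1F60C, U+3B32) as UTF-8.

U+07D3: 2-byte form → DF 93.
U+22F1: 3-byte form → E2 8B B1.
U+3DA8: 3-byte form → E3 B6 A8.
U+0420: 2-byte form → D0 A0.
U+1F60C: 4-byte form → F0 9F 98 8C.
U+3B32: 3-byte form → E3 AC B2.
Concatenated (17 bytes): DF 93 E2 8B B1 E3 B6 A8 D0 A0 F0 9F 98 8C E3 AC B2.

DF 93 E2 8B B1 E3 B6 A8 D0 A0 F0 9F 98 8C E3 AC B2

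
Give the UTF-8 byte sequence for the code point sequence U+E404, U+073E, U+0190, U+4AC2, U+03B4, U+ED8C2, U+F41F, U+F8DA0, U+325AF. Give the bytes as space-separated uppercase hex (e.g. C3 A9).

EE 90 84 DC BE C6 90 E4 AB 82 CE B4 F3 AD A3 82 EF 90 9F F3 B8 B6 A0 F0 B2 96 AF

U+E404: 3-byte form → EE 90 84.
U+073E: 2-byte form → DC BE.
U+0190: 2-byte form → C6 90.
U+4AC2: 3-byte form → E4 AB 82.
U+03B4: 2-byte form → CE B4.
U+ED8C2: 4-byte form → F3 AD A3 82.
U+F41F: 3-byte form → EF 90 9F.
U+F8DA0: 4-byte form → F3 B8 B6 A0.
U+325AF: 4-byte form → F0 B2 96 AF.
Concatenated (27 bytes): EE 90 84 DC BE C6 90 E4 AB 82 CE B4 F3 AD A3 82 EF 90 9F F3 B8 B6 A0 F0 B2 96 AF.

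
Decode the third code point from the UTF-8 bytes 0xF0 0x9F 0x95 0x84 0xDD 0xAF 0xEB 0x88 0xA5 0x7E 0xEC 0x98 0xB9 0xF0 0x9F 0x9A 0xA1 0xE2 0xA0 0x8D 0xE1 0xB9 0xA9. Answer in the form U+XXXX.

Offset 0: leading byte 0xF0 = 11110000 → 4-byte char #1 = F0 9F 95 84.
Offset 4: leading byte 0xDD = 11011101 → 2-byte char #2 = DD AF.
Offset 6: leading byte 0xEB = 11101011 → 3-byte char #3 = EB 88 A5.
Leading byte 0xEB = 11101011 matches 1110xxxx → 3-byte sequence.
Byte 1: 0xEB = 11101011, payload 1011 (4 bits).
Byte 2: 0x88 = 10001000 (10xxxxxx ✓), payload 001000.
Byte 3: 0xA5 = 10100101 (10xxxxxx ✓), payload 100101.
Concatenate: 1011001000100101 = 0xB225 (16 bits → U+B225).

U+B225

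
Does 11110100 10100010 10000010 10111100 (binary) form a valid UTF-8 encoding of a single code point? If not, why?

Leading byte 0xF4 = 11110100 → 4-byte form.
Payload = 0x1220BC, which exceeds U+10FFFF, the maximum Unicode code point. (Leading bytes F5–FF, or F4 followed by ≥ 0x90, are invalid.)

invalid (encodes a value above U+10FFFF)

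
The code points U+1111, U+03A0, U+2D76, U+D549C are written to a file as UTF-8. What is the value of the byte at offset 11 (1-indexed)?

0x92

1-indexed offset 11 is 0-indexed offset 10.
U+1111 → 3-byte form E1 84 91 at offsets 0–2.
U+03A0 → 2-byte form CE A0 at offsets 3–4.
U+2D76 → 3-byte form E2 B5 B6 at offsets 5–7.
U+D549C → 4-byte form F3 95 92 9C at offsets 8–11.
Offset 10 falls in char 4's range; it's byte 3 of F3 95 92 9C = 0x92.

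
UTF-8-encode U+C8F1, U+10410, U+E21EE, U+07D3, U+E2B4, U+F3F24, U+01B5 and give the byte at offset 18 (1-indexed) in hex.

0xB3

1-indexed offset 18 is 0-indexed offset 17.
U+C8F1 → 3-byte form EC A3 B1 at offsets 0–2.
U+10410 → 4-byte form F0 90 90 90 at offsets 3–6.
U+E21EE → 4-byte form F3 A2 87 AE at offsets 7–10.
U+07D3 → 2-byte form DF 93 at offsets 11–12.
U+E2B4 → 3-byte form EE 8A B4 at offsets 13–15.
U+F3F24 → 4-byte form F3 B3 BC A4 at offsets 16–19.
Offset 17 falls in char 6's range; it's byte 2 of F3 B3 BC A4 = 0xB3.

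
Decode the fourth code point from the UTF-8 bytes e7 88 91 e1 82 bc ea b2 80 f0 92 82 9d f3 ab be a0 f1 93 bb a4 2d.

Offset 0: leading byte 0xE7 = 11100111 → 3-byte char #1 = E7 88 91.
Offset 3: leading byte 0xE1 = 11100001 → 3-byte char #2 = E1 82 BC.
Offset 6: leading byte 0xEA = 11101010 → 3-byte char #3 = EA B2 80.
Offset 9: leading byte 0xF0 = 11110000 → 4-byte char #4 = F0 92 82 9D.
Leading byte 0xF0 = 11110000 matches 11110xxx → 4-byte sequence.
Byte 1: 0xF0 = 11110000, payload 000 (3 bits).
Byte 2: 0x92 = 10010010 (10xxxxxx ✓), payload 010010.
Byte 3: 0x82 = 10000010 (10xxxxxx ✓), payload 000010.
Byte 4: 0x9D = 10011101 (10xxxxxx ✓), payload 011101.
Concatenate: 000010010000010011101 = 0x1209D (21 bits → U+1209D).

U+1209D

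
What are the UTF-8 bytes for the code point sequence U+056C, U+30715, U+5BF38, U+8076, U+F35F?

U+056C: 2-byte form → D5 AC.
U+30715: 4-byte form → F0 B0 9C 95.
U+5BF38: 4-byte form → F1 9B BC B8.
U+8076: 3-byte form → E8 81 B6.
U+F35F: 3-byte form → EF 8D 9F.
Concatenated (16 bytes): D5 AC F0 B0 9C 95 F1 9B BC B8 E8 81 B6 EF 8D 9F.

D5 AC F0 B0 9C 95 F1 9B BC B8 E8 81 B6 EF 8D 9F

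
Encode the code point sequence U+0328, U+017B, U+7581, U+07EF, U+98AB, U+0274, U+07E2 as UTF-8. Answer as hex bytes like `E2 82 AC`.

CC A8 C5 BB E7 96 81 DF AF E9 A2 AB C9 B4 DF A2

U+0328: 2-byte form → CC A8.
U+017B: 2-byte form → C5 BB.
U+7581: 3-byte form → E7 96 81.
U+07EF: 2-byte form → DF AF.
U+98AB: 3-byte form → E9 A2 AB.
U+0274: 2-byte form → C9 B4.
U+07E2: 2-byte form → DF A2.
Concatenated (16 bytes): CC A8 C5 BB E7 96 81 DF AF E9 A2 AB C9 B4 DF A2.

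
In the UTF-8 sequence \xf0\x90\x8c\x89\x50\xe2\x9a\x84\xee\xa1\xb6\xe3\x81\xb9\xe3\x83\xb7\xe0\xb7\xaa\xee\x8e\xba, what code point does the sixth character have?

Offset 0: leading byte 0xF0 = 11110000 → 4-byte char #1 = F0 90 8C 89.
Offset 4: leading byte 0x50 = 01010000 → 1-byte char #2 = 50.
Offset 5: leading byte 0xE2 = 11100010 → 3-byte char #3 = E2 9A 84.
Offset 8: leading byte 0xEE = 11101110 → 3-byte char #4 = EE A1 B6.
Offset 11: leading byte 0xE3 = 11100011 → 3-byte char #5 = E3 81 B9.
Offset 14: leading byte 0xE3 = 11100011 → 3-byte char #6 = E3 83 B7.
Leading byte 0xE3 = 11100011 matches 1110xxxx → 3-byte sequence.
Byte 1: 0xE3 = 11100011, payload 0011 (4 bits).
Byte 2: 0x83 = 10000011 (10xxxxxx ✓), payload 000011.
Byte 3: 0xB7 = 10110111 (10xxxxxx ✓), payload 110111.
Concatenate: 0011000011110111 = 0x30F7 (16 bits → U+30F7).

U+30F7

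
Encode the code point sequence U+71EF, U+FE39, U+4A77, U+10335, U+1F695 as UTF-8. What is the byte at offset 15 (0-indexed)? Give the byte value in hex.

U+71EF → 3-byte form E7 87 AF at offsets 0–2.
U+FE39 → 3-byte form EF B8 B9 at offsets 3–5.
U+4A77 → 3-byte form E4 A9 B7 at offsets 6–8.
U+10335 → 4-byte form F0 90 8C B5 at offsets 9–12.
U+1F695 → 4-byte form F0 9F 9A 95 at offsets 13–16.
Offset 15 falls in char 5's range; it's byte 3 of F0 9F 9A 95 = 0x9A.

0x9A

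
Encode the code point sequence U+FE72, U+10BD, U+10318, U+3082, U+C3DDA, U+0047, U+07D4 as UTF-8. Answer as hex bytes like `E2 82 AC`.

EF B9 B2 E1 82 BD F0 90 8C 98 E3 82 82 F3 83 B7 9A 47 DF 94

U+FE72: 3-byte form → EF B9 B2.
U+10BD: 3-byte form → E1 82 BD.
U+10318: 4-byte form → F0 90 8C 98.
U+3082: 3-byte form → E3 82 82.
U+C3DDA: 4-byte form → F3 83 B7 9A.
U+0047: 1-byte form → 47.
U+07D4: 2-byte form → DF 94.
Concatenated (20 bytes): EF B9 B2 E1 82 BD F0 90 8C 98 E3 82 82 F3 83 B7 9A 47 DF 94.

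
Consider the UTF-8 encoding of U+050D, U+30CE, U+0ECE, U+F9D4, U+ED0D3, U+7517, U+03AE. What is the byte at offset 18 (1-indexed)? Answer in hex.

1-indexed offset 18 is 0-indexed offset 17.
U+050D → 2-byte form D4 8D at offsets 0–1.
U+30CE → 3-byte form E3 83 8E at offsets 2–4.
U+0ECE → 3-byte form E0 BB 8E at offsets 5–7.
U+F9D4 → 3-byte form EF A7 94 at offsets 8–10.
U+ED0D3 → 4-byte form F3 AD 83 93 at offsets 11–14.
U+7517 → 3-byte form E7 94 97 at offsets 15–17.
Offset 17 falls in char 6's range; it's byte 3 of E7 94 97 = 0x97.

0x97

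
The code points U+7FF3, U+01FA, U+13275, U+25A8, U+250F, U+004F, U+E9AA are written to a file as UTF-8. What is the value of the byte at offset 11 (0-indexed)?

U+7FF3 → 3-byte form E7 BF B3 at offsets 0–2.
U+01FA → 2-byte form C7 BA at offsets 3–4.
U+13275 → 4-byte form F0 93 89 B5 at offsets 5–8.
U+25A8 → 3-byte form E2 96 A8 at offsets 9–11.
Offset 11 falls in char 4's range; it's byte 3 of E2 96 A8 = 0xA8.

0xA8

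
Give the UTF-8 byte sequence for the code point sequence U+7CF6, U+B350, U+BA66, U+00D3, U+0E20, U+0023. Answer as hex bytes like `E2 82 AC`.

U+7CF6: 3-byte form → E7 B3 B6.
U+B350: 3-byte form → EB 8D 90.
U+BA66: 3-byte form → EB A9 A6.
U+00D3: 2-byte form → C3 93.
U+0E20: 3-byte form → E0 B8 A0.
U+0023: 1-byte form → 23.
Concatenated (15 bytes): E7 B3 B6 EB 8D 90 EB A9 A6 C3 93 E0 B8 A0 23.

E7 B3 B6 EB 8D 90 EB A9 A6 C3 93 E0 B8 A0 23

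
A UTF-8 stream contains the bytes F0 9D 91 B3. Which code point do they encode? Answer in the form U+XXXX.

U+1D473

Leading byte 0xF0 = 11110000 matches 11110xxx → 4-byte sequence.
Byte 1: 0xF0 = 11110000, payload 000 (3 bits).
Byte 2: 0x9D = 10011101 (10xxxxxx ✓), payload 011101.
Byte 3: 0x91 = 10010001 (10xxxxxx ✓), payload 010001.
Byte 4: 0xB3 = 10110011 (10xxxxxx ✓), payload 110011.
Concatenate: 000011101010001110011 = 0x1D473 (21 bits → U+1D473).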